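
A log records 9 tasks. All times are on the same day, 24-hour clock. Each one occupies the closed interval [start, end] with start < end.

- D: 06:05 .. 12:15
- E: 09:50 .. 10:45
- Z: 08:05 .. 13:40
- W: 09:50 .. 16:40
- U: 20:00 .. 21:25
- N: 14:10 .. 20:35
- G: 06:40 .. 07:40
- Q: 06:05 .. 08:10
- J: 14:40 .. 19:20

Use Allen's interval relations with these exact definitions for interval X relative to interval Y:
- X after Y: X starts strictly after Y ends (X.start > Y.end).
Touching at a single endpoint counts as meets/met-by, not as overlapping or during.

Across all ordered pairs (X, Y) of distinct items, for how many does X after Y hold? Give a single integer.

22

Checking all 72 ordered pairs for relation 'after'; matching pairs in alphabetical order:
(E, G): E after G ✓
(E, Q): E after Q ✓
(J, D): J after D ✓
(J, E): J after E ✓
(J, G): J after G ✓
(J, Q): J after Q ✓
(J, Z): J after Z ✓
(N, D): N after D ✓
(N, E): N after E ✓
(N, G): N after G ✓
(N, Q): N after Q ✓
(N, Z): N after Z ✓
(U, D): U after D ✓
(U, E): U after E ✓
(U, G): U after G ✓
(U, J): U after J ✓
(U, Q): U after Q ✓
(U, W): U after W ✓
(U, Z): U after Z ✓
(W, G): W after G ✓
(W, Q): W after Q ✓
(Z, G): Z after G ✓
Count: 22.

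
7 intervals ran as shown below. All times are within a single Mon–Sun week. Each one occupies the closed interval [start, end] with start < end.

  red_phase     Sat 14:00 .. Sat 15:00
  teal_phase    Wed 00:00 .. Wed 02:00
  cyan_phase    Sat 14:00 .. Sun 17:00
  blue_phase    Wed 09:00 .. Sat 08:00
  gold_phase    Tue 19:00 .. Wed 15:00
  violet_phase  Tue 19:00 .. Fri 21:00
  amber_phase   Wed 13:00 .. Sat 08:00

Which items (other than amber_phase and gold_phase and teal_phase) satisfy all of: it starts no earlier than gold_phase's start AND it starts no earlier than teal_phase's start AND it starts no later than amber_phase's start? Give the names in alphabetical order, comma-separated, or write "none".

Conditions: its start is no earlier than gold_phase's start (X.start >= Tue 19:00) AND its start is no earlier than teal_phase's start (X.start >= Wed 00:00) AND its start is no later than amber_phase's start (X.start <= Wed 13:00).
blue_phase: start Wed 09:00 >= Tue 19:00? ✓; start Wed 09:00 >= Wed 00:00? ✓; start Wed 09:00 <= Wed 13:00? ✓ → yes.
cyan_phase: start Sat 14:00 >= Tue 19:00? ✓; start Sat 14:00 >= Wed 00:00? ✓; start Sat 14:00 <= Wed 13:00? ✗ → no.
red_phase: start Sat 14:00 >= Tue 19:00? ✓; start Sat 14:00 >= Wed 00:00? ✓; start Sat 14:00 <= Wed 13:00? ✗ → no.
violet_phase: start Tue 19:00 >= Tue 19:00? ✓; start Tue 19:00 >= Wed 00:00? ✗; start Tue 19:00 <= Wed 13:00? ✓ → no.
Result: blue_phase.

blue_phase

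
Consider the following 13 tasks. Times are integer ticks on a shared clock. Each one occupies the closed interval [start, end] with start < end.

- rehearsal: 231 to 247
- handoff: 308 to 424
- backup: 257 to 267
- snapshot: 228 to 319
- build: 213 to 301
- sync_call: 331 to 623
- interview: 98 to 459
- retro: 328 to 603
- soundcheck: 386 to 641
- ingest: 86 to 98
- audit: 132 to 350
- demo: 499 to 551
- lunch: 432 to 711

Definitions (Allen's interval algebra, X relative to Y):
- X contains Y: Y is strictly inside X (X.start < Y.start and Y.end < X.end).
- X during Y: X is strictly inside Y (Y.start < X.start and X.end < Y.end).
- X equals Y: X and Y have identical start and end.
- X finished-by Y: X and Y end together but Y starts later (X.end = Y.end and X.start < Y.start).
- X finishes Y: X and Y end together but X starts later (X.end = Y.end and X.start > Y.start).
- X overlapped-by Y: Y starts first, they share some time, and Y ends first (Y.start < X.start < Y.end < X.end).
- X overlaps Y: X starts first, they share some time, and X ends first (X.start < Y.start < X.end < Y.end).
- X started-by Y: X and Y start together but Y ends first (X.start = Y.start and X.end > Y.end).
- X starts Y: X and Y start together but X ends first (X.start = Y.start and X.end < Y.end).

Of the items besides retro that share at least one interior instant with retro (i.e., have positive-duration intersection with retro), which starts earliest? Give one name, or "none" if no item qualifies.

interview

Target retro = [328, 603].
audit [132, 350] → overlaps → candidate.
backup [257, 267] → before → excluded.
build [213, 301] → before → excluded.
demo [499, 551] → during → candidate.
handoff [308, 424] → overlaps → candidate.
ingest [86, 98] → before → excluded.
interview [98, 459] → overlaps → candidate.
lunch [432, 711] → overlapped-by → candidate.
rehearsal [231, 247] → before → excluded.
snapshot [228, 319] → before → excluded.
soundcheck [386, 641] → overlapped-by → candidate.
sync_call [331, 623] → overlapped-by → candidate.
Among candidates, earliest start is 98 → interview.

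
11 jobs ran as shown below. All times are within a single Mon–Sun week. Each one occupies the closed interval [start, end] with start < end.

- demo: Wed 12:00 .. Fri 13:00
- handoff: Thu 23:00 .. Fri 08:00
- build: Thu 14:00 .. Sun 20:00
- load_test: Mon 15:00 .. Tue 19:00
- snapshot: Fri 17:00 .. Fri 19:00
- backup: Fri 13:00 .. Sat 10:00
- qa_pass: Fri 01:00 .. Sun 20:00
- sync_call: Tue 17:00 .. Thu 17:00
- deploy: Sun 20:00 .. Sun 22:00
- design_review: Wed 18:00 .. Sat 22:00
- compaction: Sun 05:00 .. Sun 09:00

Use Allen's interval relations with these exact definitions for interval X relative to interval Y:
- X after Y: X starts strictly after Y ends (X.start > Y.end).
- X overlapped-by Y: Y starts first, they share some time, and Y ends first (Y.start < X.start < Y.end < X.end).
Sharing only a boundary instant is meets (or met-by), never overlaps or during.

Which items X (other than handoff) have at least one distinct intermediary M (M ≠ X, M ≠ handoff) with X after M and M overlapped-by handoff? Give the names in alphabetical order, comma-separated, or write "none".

Target handoff = [Thu 23:00, Fri 08:00].
Intermediaries M with M overlapped-by handoff: qa_pass.
Via qa_pass — items with X after qa_pass: none.
Union: none.

none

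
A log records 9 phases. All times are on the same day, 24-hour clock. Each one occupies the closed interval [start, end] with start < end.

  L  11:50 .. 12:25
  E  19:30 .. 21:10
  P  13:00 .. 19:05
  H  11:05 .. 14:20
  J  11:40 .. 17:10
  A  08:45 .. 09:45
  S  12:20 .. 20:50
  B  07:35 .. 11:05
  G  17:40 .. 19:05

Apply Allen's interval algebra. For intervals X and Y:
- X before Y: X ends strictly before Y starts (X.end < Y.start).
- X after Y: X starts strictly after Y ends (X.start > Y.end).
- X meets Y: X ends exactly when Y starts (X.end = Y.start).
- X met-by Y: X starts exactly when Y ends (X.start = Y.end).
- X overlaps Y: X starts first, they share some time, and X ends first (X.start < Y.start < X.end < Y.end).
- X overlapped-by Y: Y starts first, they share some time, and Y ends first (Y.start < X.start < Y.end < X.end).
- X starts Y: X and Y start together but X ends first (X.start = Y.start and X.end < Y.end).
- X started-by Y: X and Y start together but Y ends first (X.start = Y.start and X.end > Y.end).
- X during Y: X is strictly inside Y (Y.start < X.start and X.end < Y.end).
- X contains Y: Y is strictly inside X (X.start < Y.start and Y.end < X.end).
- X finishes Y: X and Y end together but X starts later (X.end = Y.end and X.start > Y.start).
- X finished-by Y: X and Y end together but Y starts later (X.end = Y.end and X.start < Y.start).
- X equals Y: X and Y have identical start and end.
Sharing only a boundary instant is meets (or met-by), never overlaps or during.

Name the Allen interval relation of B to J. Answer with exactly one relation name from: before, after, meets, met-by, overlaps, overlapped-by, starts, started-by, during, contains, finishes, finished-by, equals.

B = [07:35, 11:05]; J = [11:40, 17:10].
Compare endpoints: B.start < J.start, B.start < J.end, B.end < J.start, B.end < J.end.
That pattern is 'before'.

before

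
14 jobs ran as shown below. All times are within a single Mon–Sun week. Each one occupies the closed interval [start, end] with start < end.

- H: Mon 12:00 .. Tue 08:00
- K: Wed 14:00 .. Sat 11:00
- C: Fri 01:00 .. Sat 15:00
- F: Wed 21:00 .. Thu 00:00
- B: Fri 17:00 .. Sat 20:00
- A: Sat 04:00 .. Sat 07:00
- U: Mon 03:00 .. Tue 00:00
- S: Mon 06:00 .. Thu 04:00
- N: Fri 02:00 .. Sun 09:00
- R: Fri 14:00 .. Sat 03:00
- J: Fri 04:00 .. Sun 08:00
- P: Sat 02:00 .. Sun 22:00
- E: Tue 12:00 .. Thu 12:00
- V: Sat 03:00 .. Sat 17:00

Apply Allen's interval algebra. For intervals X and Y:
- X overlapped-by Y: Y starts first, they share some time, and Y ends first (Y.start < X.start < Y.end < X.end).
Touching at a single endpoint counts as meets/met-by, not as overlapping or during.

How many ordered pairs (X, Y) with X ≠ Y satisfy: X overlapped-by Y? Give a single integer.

Checking all 182 ordered pairs for relation 'overlapped-by'; matching pairs in alphabetical order:
(B, C): B overlapped-by C ✓
(B, K): B overlapped-by K ✓
(B, R): B overlapped-by R ✓
(C, K): C overlapped-by K ✓
(E, S): E overlapped-by S ✓
(H, U): H overlapped-by U ✓
(J, C): J overlapped-by C ✓
(J, K): J overlapped-by K ✓
(K, E): K overlapped-by E ✓
(K, S): K overlapped-by S ✓
(N, C): N overlapped-by C ✓
(N, K): N overlapped-by K ✓
(P, B): P overlapped-by B ✓
(P, C): P overlapped-by C ✓
(P, J): P overlapped-by J ✓
(P, K): P overlapped-by K ✓
(P, N): P overlapped-by N ✓
(P, R): P overlapped-by R ✓
(S, U): S overlapped-by U ✓
(V, C): V overlapped-by C ✓
(V, K): V overlapped-by K ✓
Count: 21.

21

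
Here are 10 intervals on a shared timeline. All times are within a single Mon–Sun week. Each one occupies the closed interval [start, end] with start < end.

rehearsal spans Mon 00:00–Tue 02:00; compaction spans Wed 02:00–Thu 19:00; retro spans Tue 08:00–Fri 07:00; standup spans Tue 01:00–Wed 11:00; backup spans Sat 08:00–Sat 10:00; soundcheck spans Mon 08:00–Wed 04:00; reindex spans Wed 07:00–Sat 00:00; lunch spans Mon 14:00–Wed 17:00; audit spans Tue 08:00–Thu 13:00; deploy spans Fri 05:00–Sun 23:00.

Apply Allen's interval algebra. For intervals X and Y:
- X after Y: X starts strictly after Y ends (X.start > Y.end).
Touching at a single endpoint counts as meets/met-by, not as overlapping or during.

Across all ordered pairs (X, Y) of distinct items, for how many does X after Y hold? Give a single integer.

Checking all 90 ordered pairs for relation 'after'; matching pairs in alphabetical order:
(audit, rehearsal): audit after rehearsal ✓
(backup, audit): backup after audit ✓
(backup, compaction): backup after compaction ✓
(backup, lunch): backup after lunch ✓
(backup, rehearsal): backup after rehearsal ✓
(backup, reindex): backup after reindex ✓
(backup, retro): backup after retro ✓
(backup, soundcheck): backup after soundcheck ✓
(backup, standup): backup after standup ✓
(compaction, rehearsal): compaction after rehearsal ✓
(deploy, audit): deploy after audit ✓
(deploy, compaction): deploy after compaction ✓
(deploy, lunch): deploy after lunch ✓
(deploy, rehearsal): deploy after rehearsal ✓
(deploy, soundcheck): deploy after soundcheck ✓
(deploy, standup): deploy after standup ✓
(reindex, rehearsal): reindex after rehearsal ✓
(reindex, soundcheck): reindex after soundcheck ✓
(retro, rehearsal): retro after rehearsal ✓
Count: 19.

19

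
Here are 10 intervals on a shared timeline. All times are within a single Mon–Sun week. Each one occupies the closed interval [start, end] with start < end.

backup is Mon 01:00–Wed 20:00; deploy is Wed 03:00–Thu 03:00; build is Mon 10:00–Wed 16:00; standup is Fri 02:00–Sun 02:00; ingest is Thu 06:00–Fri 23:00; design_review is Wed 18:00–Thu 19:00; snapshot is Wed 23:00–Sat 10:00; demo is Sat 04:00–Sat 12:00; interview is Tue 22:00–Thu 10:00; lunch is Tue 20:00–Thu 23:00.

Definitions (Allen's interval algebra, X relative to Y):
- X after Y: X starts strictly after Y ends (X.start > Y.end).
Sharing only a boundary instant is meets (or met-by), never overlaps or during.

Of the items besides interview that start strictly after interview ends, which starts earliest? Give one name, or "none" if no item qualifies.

Target interview = [Tue 22:00, Thu 10:00].
backup [Mon 01:00, Wed 20:00] → overlaps → excluded.
build [Mon 10:00, Wed 16:00] → overlaps → excluded.
demo [Sat 04:00, Sat 12:00] → after → candidate.
deploy [Wed 03:00, Thu 03:00] → during → excluded.
design_review [Wed 18:00, Thu 19:00] → overlapped-by → excluded.
ingest [Thu 06:00, Fri 23:00] → overlapped-by → excluded.
lunch [Tue 20:00, Thu 23:00] → contains → excluded.
snapshot [Wed 23:00, Sat 10:00] → overlapped-by → excluded.
standup [Fri 02:00, Sun 02:00] → after → candidate.
Among candidates, earliest start is Fri 02:00 → standup.

standup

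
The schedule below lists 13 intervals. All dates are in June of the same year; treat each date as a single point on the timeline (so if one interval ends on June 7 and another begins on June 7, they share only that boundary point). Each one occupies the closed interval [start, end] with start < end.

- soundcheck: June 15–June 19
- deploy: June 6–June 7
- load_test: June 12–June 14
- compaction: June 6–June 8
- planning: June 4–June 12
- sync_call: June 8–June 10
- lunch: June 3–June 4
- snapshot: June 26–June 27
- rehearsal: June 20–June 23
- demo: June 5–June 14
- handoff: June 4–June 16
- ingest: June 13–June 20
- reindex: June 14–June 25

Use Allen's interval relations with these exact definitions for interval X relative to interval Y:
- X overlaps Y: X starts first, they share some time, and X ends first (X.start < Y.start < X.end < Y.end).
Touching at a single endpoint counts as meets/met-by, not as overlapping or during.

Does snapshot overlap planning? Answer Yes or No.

No

snapshot = [June 26, June 27], planning = [June 4, June 12].
Actual relation of snapshot to planning: after.
Asked whether 'overlaps' holds → No.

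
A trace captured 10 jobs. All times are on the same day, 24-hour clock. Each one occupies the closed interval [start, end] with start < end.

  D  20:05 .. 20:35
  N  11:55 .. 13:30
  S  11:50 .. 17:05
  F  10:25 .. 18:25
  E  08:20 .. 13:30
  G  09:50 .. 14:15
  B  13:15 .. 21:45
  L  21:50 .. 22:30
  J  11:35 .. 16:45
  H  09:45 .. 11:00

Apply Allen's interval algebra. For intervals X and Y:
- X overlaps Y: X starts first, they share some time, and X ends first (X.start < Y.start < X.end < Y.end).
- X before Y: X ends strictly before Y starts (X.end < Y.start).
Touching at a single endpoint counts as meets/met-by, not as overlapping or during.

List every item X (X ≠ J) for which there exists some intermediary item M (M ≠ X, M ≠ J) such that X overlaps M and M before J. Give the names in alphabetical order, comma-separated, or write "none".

Target J = [11:35, 16:45].
Intermediaries M with M before J: H.
Via H — items with X overlaps H: none.
Union: none.

none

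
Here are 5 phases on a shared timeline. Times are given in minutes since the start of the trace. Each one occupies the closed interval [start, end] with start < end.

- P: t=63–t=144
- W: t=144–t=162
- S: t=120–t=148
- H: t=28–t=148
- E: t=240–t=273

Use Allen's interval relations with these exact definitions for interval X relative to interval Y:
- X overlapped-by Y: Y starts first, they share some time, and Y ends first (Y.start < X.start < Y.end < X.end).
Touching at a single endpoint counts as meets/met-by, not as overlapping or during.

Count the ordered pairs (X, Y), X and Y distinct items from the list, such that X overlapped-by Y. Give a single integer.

3

Checking all 20 ordered pairs for relation 'overlapped-by'; matching pairs in alphabetical order:
(S, P): S overlapped-by P ✓
(W, H): W overlapped-by H ✓
(W, S): W overlapped-by S ✓
Count: 3.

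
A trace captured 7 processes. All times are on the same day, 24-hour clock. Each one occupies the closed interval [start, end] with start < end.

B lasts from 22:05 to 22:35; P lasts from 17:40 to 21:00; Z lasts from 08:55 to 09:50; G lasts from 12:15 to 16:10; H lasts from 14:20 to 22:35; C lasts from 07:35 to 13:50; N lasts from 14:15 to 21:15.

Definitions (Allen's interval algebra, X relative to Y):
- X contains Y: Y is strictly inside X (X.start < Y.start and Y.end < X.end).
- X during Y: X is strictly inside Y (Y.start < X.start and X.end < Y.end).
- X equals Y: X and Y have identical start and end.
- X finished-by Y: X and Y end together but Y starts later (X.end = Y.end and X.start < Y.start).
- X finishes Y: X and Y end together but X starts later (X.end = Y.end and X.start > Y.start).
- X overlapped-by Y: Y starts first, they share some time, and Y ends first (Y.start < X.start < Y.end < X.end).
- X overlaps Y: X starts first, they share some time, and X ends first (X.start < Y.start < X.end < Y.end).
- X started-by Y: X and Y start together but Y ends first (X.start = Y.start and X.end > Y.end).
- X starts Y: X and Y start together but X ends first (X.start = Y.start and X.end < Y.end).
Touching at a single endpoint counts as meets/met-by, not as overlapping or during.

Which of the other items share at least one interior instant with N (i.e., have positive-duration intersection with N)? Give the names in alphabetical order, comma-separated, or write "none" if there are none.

Target N = [14:15, 21:15].
B [22:05, 22:35] → after → no.
C [07:35, 13:50] → before → no.
G [12:15, 16:10] → overlaps → yes.
H [14:20, 22:35] → overlapped-by → yes.
P [17:40, 21:00] → during → yes.
Z [08:55, 09:50] → before → no.
Result: G, H, P.

G, H, P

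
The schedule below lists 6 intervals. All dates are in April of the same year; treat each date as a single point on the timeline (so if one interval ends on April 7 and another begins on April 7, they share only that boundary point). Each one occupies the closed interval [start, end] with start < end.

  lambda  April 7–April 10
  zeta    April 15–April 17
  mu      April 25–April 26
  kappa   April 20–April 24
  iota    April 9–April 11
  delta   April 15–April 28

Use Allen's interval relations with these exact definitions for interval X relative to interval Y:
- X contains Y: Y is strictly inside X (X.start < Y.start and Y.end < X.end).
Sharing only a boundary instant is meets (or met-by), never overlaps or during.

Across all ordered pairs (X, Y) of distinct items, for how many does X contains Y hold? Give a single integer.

Checking all 30 ordered pairs for relation 'contains'; matching pairs in alphabetical order:
(delta, kappa): delta contains kappa ✓
(delta, mu): delta contains mu ✓
Count: 2.

2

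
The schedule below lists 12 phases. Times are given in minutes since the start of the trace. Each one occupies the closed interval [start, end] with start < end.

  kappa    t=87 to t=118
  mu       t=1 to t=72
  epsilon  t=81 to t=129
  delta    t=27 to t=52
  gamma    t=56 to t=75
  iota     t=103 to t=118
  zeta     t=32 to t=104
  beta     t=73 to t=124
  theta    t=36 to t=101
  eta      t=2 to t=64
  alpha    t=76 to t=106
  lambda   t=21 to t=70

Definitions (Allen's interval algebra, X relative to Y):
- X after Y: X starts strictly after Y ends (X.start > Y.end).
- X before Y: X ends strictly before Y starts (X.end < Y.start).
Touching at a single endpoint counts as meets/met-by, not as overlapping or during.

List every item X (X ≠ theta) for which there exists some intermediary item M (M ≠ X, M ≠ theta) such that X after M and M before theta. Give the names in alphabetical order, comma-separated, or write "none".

none

Target theta = [t=36, t=101].
Intermediaries M with M before theta: none.
Union: none.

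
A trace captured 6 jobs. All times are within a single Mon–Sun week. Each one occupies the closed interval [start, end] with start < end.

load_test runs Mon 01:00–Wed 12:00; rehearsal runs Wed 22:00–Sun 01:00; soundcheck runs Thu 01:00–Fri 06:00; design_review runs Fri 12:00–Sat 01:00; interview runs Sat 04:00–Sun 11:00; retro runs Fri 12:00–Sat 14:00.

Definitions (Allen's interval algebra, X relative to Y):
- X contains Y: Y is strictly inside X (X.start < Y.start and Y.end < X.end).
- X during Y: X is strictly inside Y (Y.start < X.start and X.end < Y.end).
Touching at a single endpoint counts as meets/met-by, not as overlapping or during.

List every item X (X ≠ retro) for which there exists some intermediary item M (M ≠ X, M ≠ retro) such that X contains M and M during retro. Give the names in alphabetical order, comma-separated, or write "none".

Target retro = [Fri 12:00, Sat 14:00].
Intermediaries M with M during retro: none.
Union: none.

none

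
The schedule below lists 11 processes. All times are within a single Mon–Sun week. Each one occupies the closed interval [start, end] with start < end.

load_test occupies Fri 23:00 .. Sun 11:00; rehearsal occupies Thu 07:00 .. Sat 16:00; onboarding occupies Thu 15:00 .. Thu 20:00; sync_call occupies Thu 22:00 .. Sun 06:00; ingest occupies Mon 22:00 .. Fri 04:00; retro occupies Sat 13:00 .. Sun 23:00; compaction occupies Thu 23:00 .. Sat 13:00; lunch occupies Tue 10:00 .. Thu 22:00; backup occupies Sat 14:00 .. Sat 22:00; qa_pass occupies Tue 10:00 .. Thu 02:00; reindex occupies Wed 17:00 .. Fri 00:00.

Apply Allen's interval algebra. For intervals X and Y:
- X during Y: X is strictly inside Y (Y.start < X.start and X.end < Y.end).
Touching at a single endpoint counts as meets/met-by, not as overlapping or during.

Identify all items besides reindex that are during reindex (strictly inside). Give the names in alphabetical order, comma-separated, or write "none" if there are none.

onboarding

Target reindex = [Wed 17:00, Fri 00:00].
backup [Sat 14:00, Sat 22:00] → after → no.
compaction [Thu 23:00, Sat 13:00] → overlapped-by → no.
ingest [Mon 22:00, Fri 04:00] → contains → no.
load_test [Fri 23:00, Sun 11:00] → after → no.
lunch [Tue 10:00, Thu 22:00] → overlaps → no.
onboarding [Thu 15:00, Thu 20:00] → during → yes.
qa_pass [Tue 10:00, Thu 02:00] → overlaps → no.
rehearsal [Thu 07:00, Sat 16:00] → overlapped-by → no.
retro [Sat 13:00, Sun 23:00] → after → no.
sync_call [Thu 22:00, Sun 06:00] → overlapped-by → no.
Result: onboarding.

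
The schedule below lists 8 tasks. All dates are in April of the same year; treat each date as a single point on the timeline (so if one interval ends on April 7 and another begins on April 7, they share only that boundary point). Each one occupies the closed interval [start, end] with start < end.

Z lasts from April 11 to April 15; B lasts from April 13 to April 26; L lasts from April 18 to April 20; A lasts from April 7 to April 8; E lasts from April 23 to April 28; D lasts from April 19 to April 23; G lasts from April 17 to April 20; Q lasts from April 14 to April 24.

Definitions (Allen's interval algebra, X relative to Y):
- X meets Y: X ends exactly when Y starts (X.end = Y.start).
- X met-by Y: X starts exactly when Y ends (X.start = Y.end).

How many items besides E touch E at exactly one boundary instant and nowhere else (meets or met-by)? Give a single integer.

1

Target E = [April 23, April 28].
A [April 7, April 8] → before → no.
B [April 13, April 26] → overlaps → no.
D [April 19, April 23] → meets → counts.
G [April 17, April 20] → before → no.
L [April 18, April 20] → before → no.
Q [April 14, April 24] → overlaps → no.
Z [April 11, April 15] → before → no.
Total: 1.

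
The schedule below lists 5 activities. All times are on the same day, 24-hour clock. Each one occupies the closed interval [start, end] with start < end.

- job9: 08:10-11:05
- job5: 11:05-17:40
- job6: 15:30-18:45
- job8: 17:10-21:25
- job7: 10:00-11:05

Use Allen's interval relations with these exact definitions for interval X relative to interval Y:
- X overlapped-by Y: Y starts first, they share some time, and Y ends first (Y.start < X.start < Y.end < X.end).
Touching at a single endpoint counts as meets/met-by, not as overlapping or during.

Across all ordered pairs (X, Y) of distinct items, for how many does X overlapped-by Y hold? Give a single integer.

Checking all 20 ordered pairs for relation 'overlapped-by'; matching pairs in alphabetical order:
(job6, job5): job6 overlapped-by job5 ✓
(job8, job5): job8 overlapped-by job5 ✓
(job8, job6): job8 overlapped-by job6 ✓
Count: 3.

3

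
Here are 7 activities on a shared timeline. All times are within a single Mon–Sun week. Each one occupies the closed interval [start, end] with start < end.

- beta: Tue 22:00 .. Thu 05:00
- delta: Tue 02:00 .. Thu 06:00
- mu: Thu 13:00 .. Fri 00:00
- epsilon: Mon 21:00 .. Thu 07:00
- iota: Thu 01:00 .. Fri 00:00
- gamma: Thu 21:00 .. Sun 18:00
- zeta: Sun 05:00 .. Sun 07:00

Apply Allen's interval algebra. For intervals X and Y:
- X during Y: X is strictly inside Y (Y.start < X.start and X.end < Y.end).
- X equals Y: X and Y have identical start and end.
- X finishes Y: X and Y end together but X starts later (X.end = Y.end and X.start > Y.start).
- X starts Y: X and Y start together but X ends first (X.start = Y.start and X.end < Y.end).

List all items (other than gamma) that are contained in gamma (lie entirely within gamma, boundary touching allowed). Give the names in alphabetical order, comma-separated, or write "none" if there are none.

Target gamma = [Thu 21:00, Sun 18:00].
beta [Tue 22:00, Thu 05:00] → before → no.
delta [Tue 02:00, Thu 06:00] → before → no.
epsilon [Mon 21:00, Thu 07:00] → before → no.
iota [Thu 01:00, Fri 00:00] → overlaps → no.
mu [Thu 13:00, Fri 00:00] → overlaps → no.
zeta [Sun 05:00, Sun 07:00] → during → yes.
Result: zeta.

zeta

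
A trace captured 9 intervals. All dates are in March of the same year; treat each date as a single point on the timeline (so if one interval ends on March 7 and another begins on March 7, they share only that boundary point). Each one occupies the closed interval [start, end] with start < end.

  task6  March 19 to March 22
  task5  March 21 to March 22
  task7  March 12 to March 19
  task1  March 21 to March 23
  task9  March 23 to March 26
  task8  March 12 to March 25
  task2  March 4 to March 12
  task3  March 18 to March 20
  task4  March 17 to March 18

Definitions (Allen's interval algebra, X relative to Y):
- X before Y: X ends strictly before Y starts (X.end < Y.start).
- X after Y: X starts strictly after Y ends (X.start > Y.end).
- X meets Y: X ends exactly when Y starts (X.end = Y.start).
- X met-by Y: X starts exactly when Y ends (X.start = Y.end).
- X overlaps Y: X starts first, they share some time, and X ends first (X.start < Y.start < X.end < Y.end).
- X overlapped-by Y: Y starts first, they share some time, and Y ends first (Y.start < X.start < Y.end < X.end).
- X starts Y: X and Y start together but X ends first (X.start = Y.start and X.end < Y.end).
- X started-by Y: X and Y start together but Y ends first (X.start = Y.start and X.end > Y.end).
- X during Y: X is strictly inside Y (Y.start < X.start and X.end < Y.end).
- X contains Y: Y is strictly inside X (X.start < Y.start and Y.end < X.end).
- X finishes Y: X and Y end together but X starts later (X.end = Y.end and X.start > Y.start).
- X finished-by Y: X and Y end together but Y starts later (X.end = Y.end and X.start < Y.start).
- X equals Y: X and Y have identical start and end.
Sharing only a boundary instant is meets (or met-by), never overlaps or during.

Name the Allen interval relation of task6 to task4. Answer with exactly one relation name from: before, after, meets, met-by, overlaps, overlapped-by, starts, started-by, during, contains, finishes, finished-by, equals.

after

task6 = [March 19, March 22]; task4 = [March 17, March 18].
Compare endpoints: task6.start > task4.start, task6.start > task4.end, task6.end > task4.start, task6.end > task4.end.
That pattern is 'after'.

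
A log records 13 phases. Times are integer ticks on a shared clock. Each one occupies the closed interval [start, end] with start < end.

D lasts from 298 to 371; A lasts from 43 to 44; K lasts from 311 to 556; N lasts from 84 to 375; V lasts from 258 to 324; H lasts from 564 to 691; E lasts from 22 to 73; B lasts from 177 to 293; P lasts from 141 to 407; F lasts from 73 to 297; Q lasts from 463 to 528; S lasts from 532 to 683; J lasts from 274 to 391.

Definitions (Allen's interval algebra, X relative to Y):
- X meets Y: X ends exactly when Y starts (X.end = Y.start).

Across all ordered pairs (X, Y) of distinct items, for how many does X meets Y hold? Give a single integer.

Checking all 156 ordered pairs for relation 'meets'; matching pairs in alphabetical order:
(E, F): E meets F ✓
Count: 1.

1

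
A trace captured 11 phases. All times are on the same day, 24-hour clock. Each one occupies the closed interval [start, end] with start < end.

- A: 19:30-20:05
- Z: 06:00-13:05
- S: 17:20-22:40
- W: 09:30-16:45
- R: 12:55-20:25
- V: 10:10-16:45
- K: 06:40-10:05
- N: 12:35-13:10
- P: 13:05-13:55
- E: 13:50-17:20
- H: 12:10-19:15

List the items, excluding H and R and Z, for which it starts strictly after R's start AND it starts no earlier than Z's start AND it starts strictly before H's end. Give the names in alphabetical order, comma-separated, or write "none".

Conditions: its start is strictly after R's start (X.start > 12:55) AND its start is no earlier than Z's start (X.start >= 06:00) AND its start is strictly before H's end (X.start < 19:15).
A: start 19:30 > 12:55? ✓; start 19:30 >= 06:00? ✓; start 19:30 < 19:15? ✗ → no.
E: start 13:50 > 12:55? ✓; start 13:50 >= 06:00? ✓; start 13:50 < 19:15? ✓ → yes.
K: start 06:40 > 12:55? ✗; start 06:40 >= 06:00? ✓; start 06:40 < 19:15? ✓ → no.
N: start 12:35 > 12:55? ✗; start 12:35 >= 06:00? ✓; start 12:35 < 19:15? ✓ → no.
P: start 13:05 > 12:55? ✓; start 13:05 >= 06:00? ✓; start 13:05 < 19:15? ✓ → yes.
S: start 17:20 > 12:55? ✓; start 17:20 >= 06:00? ✓; start 17:20 < 19:15? ✓ → yes.
V: start 10:10 > 12:55? ✗; start 10:10 >= 06:00? ✓; start 10:10 < 19:15? ✓ → no.
W: start 09:30 > 12:55? ✗; start 09:30 >= 06:00? ✓; start 09:30 < 19:15? ✓ → no.
Result: E, P, S.

E, P, S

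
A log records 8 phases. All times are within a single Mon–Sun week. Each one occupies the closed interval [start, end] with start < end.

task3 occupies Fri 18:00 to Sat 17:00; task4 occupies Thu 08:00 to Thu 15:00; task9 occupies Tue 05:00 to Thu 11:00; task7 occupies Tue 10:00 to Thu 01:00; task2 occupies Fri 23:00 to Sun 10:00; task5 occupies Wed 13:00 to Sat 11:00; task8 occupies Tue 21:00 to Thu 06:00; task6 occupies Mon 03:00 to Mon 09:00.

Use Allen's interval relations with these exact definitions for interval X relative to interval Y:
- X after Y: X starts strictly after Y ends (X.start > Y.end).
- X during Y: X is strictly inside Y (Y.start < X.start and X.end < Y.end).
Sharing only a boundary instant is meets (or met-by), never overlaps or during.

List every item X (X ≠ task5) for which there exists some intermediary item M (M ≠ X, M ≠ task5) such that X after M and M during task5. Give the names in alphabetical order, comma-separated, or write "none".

Target task5 = [Wed 13:00, Sat 11:00].
Intermediaries M with M during task5: task4.
Via task4 — items with X after task4: task2, task3.
Union: task2, task3.

task2, task3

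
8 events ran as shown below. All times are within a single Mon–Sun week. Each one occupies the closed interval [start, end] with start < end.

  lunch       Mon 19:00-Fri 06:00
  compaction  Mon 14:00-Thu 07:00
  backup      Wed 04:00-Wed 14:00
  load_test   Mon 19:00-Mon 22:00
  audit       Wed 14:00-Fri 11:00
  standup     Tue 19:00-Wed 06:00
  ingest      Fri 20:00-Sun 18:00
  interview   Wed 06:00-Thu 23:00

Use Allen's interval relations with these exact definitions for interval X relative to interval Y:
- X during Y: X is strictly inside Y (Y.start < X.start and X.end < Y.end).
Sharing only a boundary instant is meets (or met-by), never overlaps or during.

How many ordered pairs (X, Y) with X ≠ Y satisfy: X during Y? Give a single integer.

Checking all 56 ordered pairs for relation 'during'; matching pairs in alphabetical order:
(backup, compaction): backup during compaction ✓
(backup, lunch): backup during lunch ✓
(interview, lunch): interview during lunch ✓
(load_test, compaction): load_test during compaction ✓
(standup, compaction): standup during compaction ✓
(standup, lunch): standup during lunch ✓
Count: 6.

6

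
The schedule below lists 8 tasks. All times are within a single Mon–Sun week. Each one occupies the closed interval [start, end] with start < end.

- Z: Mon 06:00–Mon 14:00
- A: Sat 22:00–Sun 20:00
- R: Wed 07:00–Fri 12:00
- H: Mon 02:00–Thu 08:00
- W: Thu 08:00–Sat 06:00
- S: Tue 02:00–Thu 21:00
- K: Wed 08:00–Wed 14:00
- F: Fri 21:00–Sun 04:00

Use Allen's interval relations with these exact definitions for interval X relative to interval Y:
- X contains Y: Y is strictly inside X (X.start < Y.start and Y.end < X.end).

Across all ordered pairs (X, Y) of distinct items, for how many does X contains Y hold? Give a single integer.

Checking all 56 ordered pairs for relation 'contains'; matching pairs in alphabetical order:
(H, K): H contains K ✓
(H, Z): H contains Z ✓
(R, K): R contains K ✓
(S, K): S contains K ✓
Count: 4.

4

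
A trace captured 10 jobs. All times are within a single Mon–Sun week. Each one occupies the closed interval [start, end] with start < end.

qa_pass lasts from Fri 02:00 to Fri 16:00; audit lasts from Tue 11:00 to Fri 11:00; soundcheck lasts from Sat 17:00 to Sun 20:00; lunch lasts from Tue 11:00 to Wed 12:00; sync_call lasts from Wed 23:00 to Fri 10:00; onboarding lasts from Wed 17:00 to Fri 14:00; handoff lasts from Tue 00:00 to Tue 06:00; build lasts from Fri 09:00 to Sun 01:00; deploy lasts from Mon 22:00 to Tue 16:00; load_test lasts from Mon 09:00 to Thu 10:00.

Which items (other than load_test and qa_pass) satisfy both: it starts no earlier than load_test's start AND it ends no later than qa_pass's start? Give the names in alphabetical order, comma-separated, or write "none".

deploy, handoff, lunch

Conditions: its start is no earlier than load_test's start (X.start >= Mon 09:00) AND its end is no later than qa_pass's start (X.end <= Fri 02:00).
audit: start Tue 11:00 >= Mon 09:00? ✓; end Fri 11:00 <= Fri 02:00? ✗ → no.
build: start Fri 09:00 >= Mon 09:00? ✓; end Sun 01:00 <= Fri 02:00? ✗ → no.
deploy: start Mon 22:00 >= Mon 09:00? ✓; end Tue 16:00 <= Fri 02:00? ✓ → yes.
handoff: start Tue 00:00 >= Mon 09:00? ✓; end Tue 06:00 <= Fri 02:00? ✓ → yes.
lunch: start Tue 11:00 >= Mon 09:00? ✓; end Wed 12:00 <= Fri 02:00? ✓ → yes.
onboarding: start Wed 17:00 >= Mon 09:00? ✓; end Fri 14:00 <= Fri 02:00? ✗ → no.
soundcheck: start Sat 17:00 >= Mon 09:00? ✓; end Sun 20:00 <= Fri 02:00? ✗ → no.
sync_call: start Wed 23:00 >= Mon 09:00? ✓; end Fri 10:00 <= Fri 02:00? ✗ → no.
Result: deploy, handoff, lunch.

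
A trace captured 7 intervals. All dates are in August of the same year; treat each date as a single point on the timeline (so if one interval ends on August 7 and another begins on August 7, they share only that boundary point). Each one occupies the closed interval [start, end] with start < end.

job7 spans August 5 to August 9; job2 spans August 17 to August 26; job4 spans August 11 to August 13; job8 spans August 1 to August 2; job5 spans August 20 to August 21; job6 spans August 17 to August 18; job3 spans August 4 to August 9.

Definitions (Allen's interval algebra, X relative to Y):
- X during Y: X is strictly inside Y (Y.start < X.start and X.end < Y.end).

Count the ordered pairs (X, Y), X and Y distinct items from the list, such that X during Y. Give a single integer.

Checking all 42 ordered pairs for relation 'during'; matching pairs in alphabetical order:
(job5, job2): job5 during job2 ✓
Count: 1.

1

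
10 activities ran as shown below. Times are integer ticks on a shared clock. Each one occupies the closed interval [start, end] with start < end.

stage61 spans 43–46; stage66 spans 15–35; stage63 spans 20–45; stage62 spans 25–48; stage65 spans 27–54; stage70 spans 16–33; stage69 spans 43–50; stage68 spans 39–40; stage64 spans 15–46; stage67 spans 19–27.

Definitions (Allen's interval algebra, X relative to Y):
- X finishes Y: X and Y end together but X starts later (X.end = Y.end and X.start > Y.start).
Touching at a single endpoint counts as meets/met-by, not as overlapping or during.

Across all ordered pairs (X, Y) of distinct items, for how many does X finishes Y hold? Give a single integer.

Checking all 90 ordered pairs for relation 'finishes'; matching pairs in alphabetical order:
(stage61, stage64): stage61 finishes stage64 ✓
Count: 1.

1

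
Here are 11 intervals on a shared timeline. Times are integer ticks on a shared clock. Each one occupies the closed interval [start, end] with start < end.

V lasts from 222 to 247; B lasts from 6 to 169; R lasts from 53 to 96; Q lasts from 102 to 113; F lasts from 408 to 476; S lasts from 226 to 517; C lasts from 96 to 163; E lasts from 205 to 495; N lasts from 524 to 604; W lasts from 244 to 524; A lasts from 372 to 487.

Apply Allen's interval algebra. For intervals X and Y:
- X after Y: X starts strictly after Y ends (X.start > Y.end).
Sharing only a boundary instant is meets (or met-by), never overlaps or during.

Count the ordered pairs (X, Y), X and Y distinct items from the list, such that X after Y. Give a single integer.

36

Checking all 110 ordered pairs for relation 'after'; matching pairs in alphabetical order:
(A, B): A after B ✓
(A, C): A after C ✓
(A, Q): A after Q ✓
(A, R): A after R ✓
(A, V): A after V ✓
(E, B): E after B ✓
(E, C): E after C ✓
(E, Q): E after Q ✓
(E, R): E after R ✓
(F, B): F after B ✓
(F, C): F after C ✓
(F, Q): F after Q ✓
(F, R): F after R ✓
(F, V): F after V ✓
(N, A): N after A ✓
(N, B): N after B ✓
(N, C): N after C ✓
(N, E): N after E ✓
(N, F): N after F ✓
(N, Q): N after Q ✓
(N, R): N after R ✓
(N, S): N after S ✓
(N, V): N after V ✓
(Q, R): Q after R ✓
... plus 12 further pairs not listed.
Count: 36.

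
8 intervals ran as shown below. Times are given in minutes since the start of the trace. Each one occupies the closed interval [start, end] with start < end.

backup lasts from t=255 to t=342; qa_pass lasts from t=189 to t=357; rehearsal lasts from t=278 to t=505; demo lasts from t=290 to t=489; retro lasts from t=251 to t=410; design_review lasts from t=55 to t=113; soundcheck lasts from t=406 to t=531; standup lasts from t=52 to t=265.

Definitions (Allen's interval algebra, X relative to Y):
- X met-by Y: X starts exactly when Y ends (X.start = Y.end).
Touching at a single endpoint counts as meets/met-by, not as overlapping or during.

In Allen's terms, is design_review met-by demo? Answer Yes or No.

No

design_review = [t=55, t=113], demo = [t=290, t=489].
Actual relation of design_review to demo: before.
Asked whether 'met-by' holds → No.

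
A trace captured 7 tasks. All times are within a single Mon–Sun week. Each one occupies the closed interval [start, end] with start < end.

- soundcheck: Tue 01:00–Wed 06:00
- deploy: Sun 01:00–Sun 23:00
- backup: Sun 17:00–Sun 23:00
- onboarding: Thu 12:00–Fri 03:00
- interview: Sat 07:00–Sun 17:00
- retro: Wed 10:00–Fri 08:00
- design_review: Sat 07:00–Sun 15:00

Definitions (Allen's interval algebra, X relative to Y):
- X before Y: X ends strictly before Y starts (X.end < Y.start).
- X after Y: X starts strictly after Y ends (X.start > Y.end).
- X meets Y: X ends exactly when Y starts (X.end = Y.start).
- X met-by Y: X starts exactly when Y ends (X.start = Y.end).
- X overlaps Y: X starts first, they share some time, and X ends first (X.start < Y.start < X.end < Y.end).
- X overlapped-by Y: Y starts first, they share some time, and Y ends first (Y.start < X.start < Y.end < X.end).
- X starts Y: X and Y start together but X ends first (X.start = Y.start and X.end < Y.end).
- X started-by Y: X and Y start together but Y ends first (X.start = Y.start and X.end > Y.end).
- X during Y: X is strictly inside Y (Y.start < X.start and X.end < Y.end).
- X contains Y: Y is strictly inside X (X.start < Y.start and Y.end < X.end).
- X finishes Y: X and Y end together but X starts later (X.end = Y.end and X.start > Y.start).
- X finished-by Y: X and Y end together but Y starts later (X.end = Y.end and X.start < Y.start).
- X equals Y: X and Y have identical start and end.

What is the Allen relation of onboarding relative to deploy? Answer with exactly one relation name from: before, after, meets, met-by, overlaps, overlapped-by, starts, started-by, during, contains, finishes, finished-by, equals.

onboarding = [Thu 12:00, Fri 03:00]; deploy = [Sun 01:00, Sun 23:00].
Compare endpoints: onboarding.start < deploy.start, onboarding.start < deploy.end, onboarding.end < deploy.start, onboarding.end < deploy.end.
That pattern is 'before'.

before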